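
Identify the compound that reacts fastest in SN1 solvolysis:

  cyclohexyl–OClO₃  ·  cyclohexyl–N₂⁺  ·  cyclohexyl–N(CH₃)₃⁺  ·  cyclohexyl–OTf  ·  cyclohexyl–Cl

Identical carbon frameworks mean the comparison reduces to leaving-group quality.
A good leaving group is a weak base: the lower the pKₐ of its conjugate acid, the more readily it departs.
cyclohexyl–N₂⁺ loses N₂: no meaningful conjugate acid; N₂ departs as an exceptionally stable neutral molecule
cyclohexyl–OTf loses OTf⁻: pKₐ(CF₃SO₃H (triflic acid)) ≈ -14
cyclohexyl–OClO₃ loses ClO₄⁻: pKₐ(HClO₄) ≈ -10
cyclohexyl–Cl loses Cl⁻: pKₐ(HCl) ≈ -7
cyclohexyl–N(CH₃)₃⁺ loses NR'₃: pKₐ(R'₃NH⁺) ≈ 10.7

cyclohexyl–N₂⁺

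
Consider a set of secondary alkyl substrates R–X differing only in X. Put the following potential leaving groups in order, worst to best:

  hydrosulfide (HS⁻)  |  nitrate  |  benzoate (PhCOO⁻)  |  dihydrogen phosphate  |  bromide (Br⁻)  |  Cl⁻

hydrosulfide (HS⁻) < benzoate (PhCOO⁻) < dihydrogen phosphate < nitrate < Cl⁻ < bromide (Br⁻)

A good leaving group is a weak base: the lower the pKₐ of its conjugate acid, the more readily it departs.
bromide (Br⁻): pKₐ(HBr) ≈ -9
Cl⁻: pKₐ(HCl) ≈ -7
nitrate: pKₐ(HNO₃) ≈ -1.3
dihydrogen phosphate: pKₐ(H₃PO₄) ≈ 2.1
benzoate (PhCOO⁻): pKₐ(C₆H₅COOH) ≈ 4.2
hydrosulfide (HS⁻): pKₐ(H₂S) ≈ 7
Listed from poorest to best leaving group as asked.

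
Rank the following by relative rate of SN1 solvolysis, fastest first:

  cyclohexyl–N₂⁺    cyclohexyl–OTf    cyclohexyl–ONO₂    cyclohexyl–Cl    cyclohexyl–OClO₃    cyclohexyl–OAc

cyclohexyl–N₂⁺ > cyclohexyl–OTf > cyclohexyl–OClO₃ > cyclohexyl–Cl > cyclohexyl–ONO₂ > cyclohexyl–OAc

Same R in every case — rank the leaving groups.
Rank by basicity of the departing species: weakest base leaves most easily.
cyclohexyl–N₂⁺ loses N₂: no meaningful conjugate acid; N₂ departs as an exceptionally stable neutral molecule
cyclohexyl–OTf loses OTf⁻: pKₐ(CF₃SO₃H (triflic acid)) ≈ -14
cyclohexyl–OClO₃ loses ClO₄⁻: pKₐ(HClO₄) ≈ -10
cyclohexyl–Cl loses Cl⁻: pKₐ(HCl) ≈ -7
cyclohexyl–ONO₂ loses NO₃⁻: pKₐ(HNO₃) ≈ -1.3
cyclohexyl–OAc loses AcO⁻: pKₐ(CH₃COOH) ≈ 4.8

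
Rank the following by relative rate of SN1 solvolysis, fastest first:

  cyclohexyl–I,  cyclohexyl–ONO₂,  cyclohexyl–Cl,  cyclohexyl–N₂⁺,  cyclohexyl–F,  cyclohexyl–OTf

The skeletons are identical, so relative rate is governed entirely by leaving-group ability.
The more stable X⁻ (or X) is on its own — i.e. the weaker a base it is — the better a leaving group it makes.
cyclohexyl–N₂⁺ loses N₂: no meaningful conjugate acid; N₂ departs as an exceptionally stable neutral molecule
cyclohexyl–OTf loses OTf⁻: pKₐ(CF₃SO₃H (triflic acid)) ≈ -14
cyclohexyl–I loses I⁻: pKₐ(HI) ≈ -10
cyclohexyl–Cl loses Cl⁻: pKₐ(HCl) ≈ -7
cyclohexyl–ONO₂ loses NO₃⁻: pKₐ(HNO₃) ≈ -1.3
cyclohexyl–F loses F⁻: pKₐ(HF) ≈ 3.2

cyclohexyl–N₂⁺ > cyclohexyl–OTf > cyclohexyl–I > cyclohexyl–Cl > cyclohexyl–ONO₂ > cyclohexyl–F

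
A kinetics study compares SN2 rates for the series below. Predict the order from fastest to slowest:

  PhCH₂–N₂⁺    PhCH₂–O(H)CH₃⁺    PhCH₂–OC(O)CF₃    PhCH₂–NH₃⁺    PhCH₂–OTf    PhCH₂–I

PhCH₂–N₂⁺ > PhCH₂–OTf > PhCH₂–I > PhCH₂–O(H)CH₃⁺ > PhCH₂–OC(O)CF₃ > PhCH₂–NH₃⁺

With the same alkyl group throughout, only the leaving group differentiates the rates.
Rank by basicity of the departing species: weakest base leaves most easily.
PhCH₂–N₂⁺ loses N₂: no meaningful conjugate acid; N₂ departs as an exceptionally stable neutral molecule
PhCH₂–OTf loses OTf⁻: pKₐ(CF₃SO₃H (triflic acid)) ≈ -14
PhCH₂–I loses I⁻: pKₐ(HI) ≈ -10
PhCH₂–O(H)CH₃⁺ loses R'OH: pKₐ(R'OH₂⁺) ≈ -2.4
PhCH₂–OC(O)CF₃ loses CF₃COO⁻: pKₐ(CF₃COOH) ≈ 0.2
PhCH₂–NH₃⁺ loses NH₃: pKₐ(NH₄⁺) ≈ 9.2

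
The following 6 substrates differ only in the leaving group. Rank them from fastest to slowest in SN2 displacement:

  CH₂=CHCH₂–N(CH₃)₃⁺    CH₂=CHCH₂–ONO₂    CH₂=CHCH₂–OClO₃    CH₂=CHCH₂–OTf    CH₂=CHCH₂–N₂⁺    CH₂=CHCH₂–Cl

With the same alkyl group throughout, only the leaving group differentiates the rates.
A good leaving group is a weak base: the lower the pKₐ of its conjugate acid, the more readily it departs.
CH₂=CHCH₂–N₂⁺ loses N₂: no meaningful conjugate acid; N₂ departs as an exceptionally stable neutral molecule
CH₂=CHCH₂–OTf loses OTf⁻: pKₐ(CF₃SO₃H (triflic acid)) ≈ -14
CH₂=CHCH₂–OClO₃ loses ClO₄⁻: pKₐ(HClO₄) ≈ -10
CH₂=CHCH₂–Cl loses Cl⁻: pKₐ(HCl) ≈ -7
CH₂=CHCH₂–ONO₂ loses NO₃⁻: pKₐ(HNO₃) ≈ -1.3
CH₂=CHCH₂–N(CH₃)₃⁺ loses NR'₃: pKₐ(R'₃NH⁺) ≈ 10.7

CH₂=CHCH₂–N₂⁺ > CH₂=CHCH₂–OTf > CH₂=CHCH₂–OClO₃ > CH₂=CHCH₂–Cl > CH₂=CHCH₂–ONO₂ > CH₂=CHCH₂–N(CH₃)₃⁺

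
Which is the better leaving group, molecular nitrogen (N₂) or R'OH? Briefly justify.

molecular nitrogen (N₂) is the better leaving group.
N₂ is the ultimate leaving group — it departs as an exceptionally stable neutral molecule, whereas R'OH (pKₐ(R'OH₂⁺) ≈ -2.4) is far more basic.

molecular nitrogen (N₂)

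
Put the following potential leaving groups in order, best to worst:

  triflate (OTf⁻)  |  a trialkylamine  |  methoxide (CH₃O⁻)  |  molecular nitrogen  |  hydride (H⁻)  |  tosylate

The more stable X⁻ (or X) is on its own — i.e. the weaker a base it is — the better a leaving group it makes.
molecular nitrogen: no meaningful conjugate acid; N₂ departs as an exceptionally stable neutral molecule
triflate (OTf⁻): pKₐ(CF₃SO₃H (triflic acid)) ≈ -14 — charge spread over three oxygens and a CF₃ group; the premier leaving group in synthesis
tosylate: pKₐ(p-CH₃C₆H₄SO₃H (TsOH)) ≈ -2.8
a trialkylamine: pKₐ(R'₃NH⁺) ≈ 10.7 — neutral but still a fairly strong base; Hofmann-elimination LG
methoxide (CH₃O⁻): pKₐ(CH₃OH) ≈ 15.5 — strong base; alkoxides do not leave unassisted
hydride (H⁻): pKₐ(H₂) ≈ 36

molecular nitrogen > triflate (OTf⁻) > tosylate > a trialkylamine > methoxide (CH₃O⁻) > hydride (H⁻)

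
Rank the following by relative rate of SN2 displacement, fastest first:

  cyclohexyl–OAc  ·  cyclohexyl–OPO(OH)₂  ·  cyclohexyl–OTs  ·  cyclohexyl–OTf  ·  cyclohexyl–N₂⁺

Same R in every case — rank the leaving groups.
The more stable X⁻ (or X) is on its own — i.e. the weaker a base it is — the better a leaving group it makes.
cyclohexyl–N₂⁺ loses N₂: no meaningful conjugate acid; N₂ departs as an exceptionally stable neutral molecule
cyclohexyl–OTf loses OTf⁻: pKₐ(CF₃SO₃H (triflic acid)) ≈ -14
cyclohexyl–OTs loses OTs⁻: pKₐ(p-CH₃C₆H₄SO₃H (TsOH)) ≈ -2.8
cyclohexyl–OPO(OH)₂ loses H₂PO₄⁻: pKₐ(H₃PO₄) ≈ 2.1
cyclohexyl–OAc loses AcO⁻: pKₐ(CH₃COOH) ≈ 4.8

cyclohexyl–N₂⁺ > cyclohexyl–OTf > cyclohexyl–OTs > cyclohexyl–OPO(OH)₂ > cyclohexyl–OAc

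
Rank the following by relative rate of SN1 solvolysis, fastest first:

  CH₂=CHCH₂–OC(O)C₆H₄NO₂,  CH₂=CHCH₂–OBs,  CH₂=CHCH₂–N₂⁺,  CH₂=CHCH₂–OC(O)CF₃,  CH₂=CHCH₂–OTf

The skeletons are identical, so relative rate is governed entirely by leaving-group ability.
The more stable X⁻ (or X) is on its own — i.e. the weaker a base it is — the better a leaving group it makes.
CH₂=CHCH₂–N₂⁺ loses N₂: no meaningful conjugate acid; N₂ departs as an exceptionally stable neutral molecule
CH₂=CHCH₂–OTf loses OTf⁻: pKₐ(CF₃SO₃H (triflic acid)) ≈ -14
CH₂=CHCH₂–OBs loses OBs⁻: pKₐ(p-BrC₆H₄SO₃H) ≈ -2.8
CH₂=CHCH₂–OC(O)CF₃ loses CF₃COO⁻: pKₐ(CF₃COOH) ≈ 0.2
CH₂=CHCH₂–OC(O)C₆H₄NO₂ loses p-O₂N–C₆H₄–COO⁻: pKₐ(p-nitrobenzoic acid) ≈ 3.4

CH₂=CHCH₂–N₂⁺ > CH₂=CHCH₂–OTf > CH₂=CHCH₂–OBs > CH₂=CHCH₂–OC(O)CF₃ > CH₂=CHCH₂–OC(O)C₆H₄NO₂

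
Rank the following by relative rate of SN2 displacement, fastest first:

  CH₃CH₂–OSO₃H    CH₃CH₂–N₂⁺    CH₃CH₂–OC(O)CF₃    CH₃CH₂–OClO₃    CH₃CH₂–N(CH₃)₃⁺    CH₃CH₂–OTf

With the same alkyl group throughout, only the leaving group differentiates the rates.
Leaving-group ability tracks the stability of the departed species; conjugate-acid pKₐ is the usual yardstick (lower pKₐ → better LG).
CH₃CH₂–N₂⁺ loses N₂: no meaningful conjugate acid; N₂ departs as an exceptionally stable neutral molecule
CH₃CH₂–OTf loses OTf⁻: pKₐ(CF₃SO₃H (triflic acid)) ≈ -14
CH₃CH₂–OClO₃ loses ClO₄⁻: pKₐ(HClO₄) ≈ -10
CH₃CH₂–OSO₃H loses HSO₄⁻: pKₐ(H₂SO₄) ≈ -3
CH₃CH₂–OC(O)CF₃ loses CF₃COO⁻: pKₐ(CF₃COOH) ≈ 0.2
CH₃CH₂–N(CH₃)₃⁺ loses NR'₃: pKₐ(R'₃NH⁺) ≈ 10.7

CH₃CH₂–N₂⁺ > CH₃CH₂–OTf > CH₃CH₂–OClO₃ > CH₃CH₂–OSO₃H > CH₃CH₂–OC(O)CF₃ > CH₃CH₂–N(CH₃)₃⁺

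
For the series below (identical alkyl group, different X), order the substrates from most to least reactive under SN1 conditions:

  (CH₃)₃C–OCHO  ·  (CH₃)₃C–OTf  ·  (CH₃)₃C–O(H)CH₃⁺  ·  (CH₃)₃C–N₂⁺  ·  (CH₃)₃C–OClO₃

Same R in every case — rank the leaving groups.
Leaving-group ability tracks the stability of the departed species; conjugate-acid pKₐ is the usual yardstick (lower pKₐ → better LG).
(CH₃)₃C–N₂⁺ loses N₂: no meaningful conjugate acid; N₂ departs as an exceptionally stable neutral molecule
(CH₃)₃C–OTf loses OTf⁻: pKₐ(CF₃SO₃H (triflic acid)) ≈ -14
(CH₃)₃C–OClO₃ loses ClO₄⁻: pKₐ(HClO₄) ≈ -10
(CH₃)₃C–O(H)CH₃⁺ loses R'OH: pKₐ(R'OH₂⁺) ≈ -2.4
(CH₃)₃C–OCHO loses HCOO⁻: pKₐ(HCOOH) ≈ 3.8

(CH₃)₃C–N₂⁺ > (CH₃)₃C–OTf > (CH₃)₃C–OClO₃ > (CH₃)₃C–O(H)CH₃⁺ > (CH₃)₃C–OCHO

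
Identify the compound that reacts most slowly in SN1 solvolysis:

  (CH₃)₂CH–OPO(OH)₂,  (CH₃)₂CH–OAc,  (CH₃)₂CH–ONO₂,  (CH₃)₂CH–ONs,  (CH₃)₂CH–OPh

Same R in every case — rank the leaving groups.
Rank by basicity of the departing species: weakest base leaves most easily.
(CH₃)₂CH–ONs loses ONs⁻: pKₐ(p-O₂NC₆H₄SO₃H) ≈ -3.5
(CH₃)₂CH–ONO₂ loses NO₃⁻: pKₐ(HNO₃) ≈ -1.3
(CH₃)₂CH–OPO(OH)₂ loses H₂PO₄⁻: pKₐ(H₃PO₄) ≈ 2.1
(CH₃)₂CH–OAc loses AcO⁻: pKₐ(CH₃COOH) ≈ 4.8
(CH₃)₂CH–OPh loses PhO⁻: pKₐ(C₆H₅OH (phenol)) ≈ 10

(CH₃)₂CH–OPh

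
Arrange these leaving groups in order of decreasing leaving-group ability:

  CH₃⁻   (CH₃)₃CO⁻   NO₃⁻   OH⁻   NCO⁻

NO₃⁻: pKₐ(HNO₃) ≈ -1.3 — resonance-delocalised over three oxygens
NCO⁻: pKₐ(HOCN) ≈ 3.5 — resonance between N and O
OH⁻: pKₐ(H₂O) ≈ 15.7 — strong base; essentially never leaves without prior activation
(CH₃)₃CO⁻: pKₐ(t-BuOH) ≈ 18 — bulky, strongly basic alkoxide
CH₃⁻: pKₐ(CH₄) ≈ 48

NO₃⁻ > NCO⁻ > OH⁻ > (CH₃)₃CO⁻ > CH₃⁻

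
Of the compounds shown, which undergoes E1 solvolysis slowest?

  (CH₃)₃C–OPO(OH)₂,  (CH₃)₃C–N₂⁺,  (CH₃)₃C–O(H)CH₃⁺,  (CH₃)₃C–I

(CH₃)₃C–OPO(OH)₂

Same R in every case — rank the leaving groups.
The more stable X⁻ (or X) is on its own — i.e. the weaker a base it is — the better a leaving group it makes.
(CH₃)₃C–N₂⁺ loses N₂: no meaningful conjugate acid; N₂ departs as an exceptionally stable neutral molecule
(CH₃)₃C–I loses I⁻: pKₐ(HI) ≈ -10
(CH₃)₃C–O(H)CH₃⁺ loses R'OH: pKₐ(R'OH₂⁺) ≈ -2.4
(CH₃)₃C–OPO(OH)₂ loses H₂PO₄⁻: pKₐ(H₃PO₄) ≈ 2.1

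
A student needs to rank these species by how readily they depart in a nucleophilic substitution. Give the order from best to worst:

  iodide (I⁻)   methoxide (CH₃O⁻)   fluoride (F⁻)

A good leaving group is a weak base: the lower the pKₐ of its conjugate acid, the more readily it departs.
iodide (I⁻): pKₐ(HI) ≈ -10
fluoride (F⁻): pKₐ(HF) ≈ 3.2 — small and strongly basic; the poor halide leaving group
methoxide (CH₃O⁻): pKₐ(CH₃OH) ≈ 15.5 — strong base; alkoxides do not leave unassisted

iodide (I⁻) > fluoride (F⁻) > methoxide (CH₃O⁻)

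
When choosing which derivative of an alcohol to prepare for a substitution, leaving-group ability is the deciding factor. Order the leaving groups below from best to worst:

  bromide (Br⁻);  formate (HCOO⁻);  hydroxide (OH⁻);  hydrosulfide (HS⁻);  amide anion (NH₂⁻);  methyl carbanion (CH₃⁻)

A good leaving group is a weak base: the lower the pKₐ of its conjugate acid, the more readily it departs.
bromide (Br⁻): pKₐ(HBr) ≈ -9
formate (HCOO⁻): pKₐ(HCOOH) ≈ 3.8
hydrosulfide (HS⁻): pKₐ(H₂S) ≈ 7
hydroxide (OH⁻): pKₐ(H₂O) ≈ 15.7
amide anion (NH₂⁻): pKₐ(NH₃) ≈ 38
methyl carbanion (CH₃⁻): pKₐ(CH₄) ≈ 48

bromide (Br⁻) > formate (HCOO⁻) > hydrosulfide (HS⁻) > hydroxide (OH⁻) > amide anion (NH₂⁻) > methyl carbanion (CH₃⁻)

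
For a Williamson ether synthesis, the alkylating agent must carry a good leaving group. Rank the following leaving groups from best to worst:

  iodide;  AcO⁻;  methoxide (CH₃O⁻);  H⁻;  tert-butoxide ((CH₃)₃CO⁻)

A good leaving group is a weak base: the lower the pKₐ of its conjugate acid, the more readily it departs.
iodide: pKₐ(HI) ≈ -10
AcO⁻: pKₐ(CH₃COOH) ≈ 4.8
methoxide (CH₃O⁻): pKₐ(CH₃OH) ≈ 15.5
tert-butoxide ((CH₃)₃CO⁻): pKₐ(t-BuOH) ≈ 18
H⁻: pKₐ(H₂) ≈ 36

iodide > AcO⁻ > methoxide (CH₃O⁻) > tert-butoxide ((CH₃)₃CO⁻) > H⁻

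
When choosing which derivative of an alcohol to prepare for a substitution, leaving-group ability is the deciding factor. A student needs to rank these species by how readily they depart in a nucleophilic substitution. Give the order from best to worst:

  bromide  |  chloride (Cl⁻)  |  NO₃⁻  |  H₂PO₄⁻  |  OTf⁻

Rank by basicity of the departing species: weakest base leaves most easily.
OTf⁻: pKₐ(CF₃SO₃H (triflic acid)) ≈ -14
bromide: pKₐ(HBr) ≈ -9
chloride (Cl⁻): pKₐ(HCl) ≈ -7
NO₃⁻: pKₐ(HNO₃) ≈ -1.3
H₂PO₄⁻: pKₐ(H₃PO₄) ≈ 2.1

OTf⁻ > bromide > chloride (Cl⁻) > NO₃⁻ > H₂PO₄⁻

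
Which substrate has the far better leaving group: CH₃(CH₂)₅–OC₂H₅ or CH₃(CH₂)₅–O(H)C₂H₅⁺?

From CH₃(CH₂)₅–OC₂H₅ the departing group would be CH₃CH₂O⁻ (pKₐ(CH₃CH₂OH) ≈ 16). Strong base; alkoxides do not leave unassisted.
From CH₃(CH₂)₅–O(H)C₂H₅⁺ the leaving group is R'OH (pKₐ(R'OH₂⁺) ≈ -2.4). Neutral; leaves from a protonated ether (an oxonium ion, R–O(H)R'⁺).
(In practice CH₃(CH₂)₅–O(H)C₂H₅⁺ is made from CH₃(CH₂)₅–OC₂H₅ by protonation with concentrated HBr, allowing neutral ethanol, rather than ethoxide, to depart.)

CH₃(CH₂)₅–O(H)C₂H₅⁺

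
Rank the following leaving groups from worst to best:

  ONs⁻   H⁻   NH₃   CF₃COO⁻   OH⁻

H⁻ < OH⁻ < NH₃ < CF₃COO⁻ < ONs⁻

A good leaving group is a weak base: the lower the pKₐ of its conjugate acid, the more readily it departs.
ONs⁻: pKₐ(p-O₂NC₆H₄SO₃H) ≈ -3.5 — p-nitro group further stabilises the sulfonate
CF₃COO⁻: pKₐ(CF₃COOH) ≈ 0.2
NH₃: pKₐ(NH₄⁺) ≈ 9.2
OH⁻: pKₐ(H₂O) ≈ 15.7
H⁻: pKₐ(H₂) ≈ 36 — extremely strong base; leaves only in special hydride-transfer contexts
The question asks for worst first, so the sequence is read in increasing leaving-group ability.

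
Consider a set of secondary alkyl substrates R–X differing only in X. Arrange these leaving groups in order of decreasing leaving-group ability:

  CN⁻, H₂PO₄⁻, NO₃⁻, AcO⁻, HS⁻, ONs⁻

ONs⁻ > NO₃⁻ > H₂PO₄⁻ > AcO⁻ > HS⁻ > CN⁻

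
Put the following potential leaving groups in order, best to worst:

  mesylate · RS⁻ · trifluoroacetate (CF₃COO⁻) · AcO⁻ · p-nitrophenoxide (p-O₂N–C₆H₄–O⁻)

Leaving-group ability tracks the stability of the departed species; conjugate-acid pKₐ is the usual yardstick (lower pKₐ → better LG).
mesylate: pKₐ(CH₃SO₃H (MsOH)) ≈ -1.9
trifluoroacetate (CF₃COO⁻): pKₐ(CF₃COOH) ≈ 0.2
AcO⁻: pKₐ(CH₃COOH) ≈ 4.8
p-nitrophenoxide (p-O₂N–C₆H₄–O⁻): pKₐ(p-nitrophenol) ≈ 7.2
RS⁻: pKₐ(RSH (a thiol)) ≈ 10.5

mesylate > trifluoroacetate (CF₃COO⁻) > AcO⁻ > p-nitrophenoxide (p-O₂N–C₆H₄–O⁻) > RS⁻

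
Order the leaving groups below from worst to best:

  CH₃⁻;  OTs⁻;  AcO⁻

CH₃⁻ < AcO⁻ < OTs⁻

OTs⁻: pKₐ(p-CH₃C₆H₄SO₃H (TsOH)) ≈ -2.8
AcO⁻: pKₐ(CH₃COOH) ≈ 4.8
CH₃⁻: pKₐ(CH₄) ≈ 48 — unstabilised carbanion; the worst conceivable leaving group
Listed from poorest to best leaving group as asked.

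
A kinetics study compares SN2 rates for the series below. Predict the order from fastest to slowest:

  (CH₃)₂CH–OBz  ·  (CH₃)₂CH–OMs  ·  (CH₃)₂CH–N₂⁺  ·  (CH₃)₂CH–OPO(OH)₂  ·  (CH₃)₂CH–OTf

The skeletons are identical, so relative rate is governed entirely by leaving-group ability.
A good leaving group is a weak base: the lower the pKₐ of its conjugate acid, the more readily it departs.
(CH₃)₂CH–N₂⁺ loses N₂: no meaningful conjugate acid; N₂ departs as an exceptionally stable neutral molecule
(CH₃)₂CH–OTf loses OTf⁻: pKₐ(CF₃SO₃H (triflic acid)) ≈ -14
(CH₃)₂CH–OMs loses OMs⁻: pKₐ(CH₃SO₃H (MsOH)) ≈ -1.9
(CH₃)₂CH–OPO(OH)₂ loses H₂PO₄⁻: pKₐ(H₃PO₄) ≈ 2.1
(CH₃)₂CH–OBz loses PhCOO⁻: pKₐ(C₆H₅COOH) ≈ 4.2

(CH₃)₂CH–N₂⁺ > (CH₃)₂CH–OTf > (CH₃)₂CH–OMs > (CH₃)₂CH–OPO(OH)₂ > (CH₃)₂CH–OBz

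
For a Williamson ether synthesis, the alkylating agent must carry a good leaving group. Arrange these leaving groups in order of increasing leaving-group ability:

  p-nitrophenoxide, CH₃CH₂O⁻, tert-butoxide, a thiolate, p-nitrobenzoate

Leaving-group ability tracks the stability of the departed species; conjugate-acid pKₐ is the usual yardstick (lower pKₐ → better LG).
p-nitrobenzoate: pKₐ(p-nitrobenzoic acid) ≈ 3.4 — electron-withdrawing nitro group stabilises the carboxylate
p-nitrophenoxide: pKₐ(p-nitrophenol) ≈ 7.2 — nitro group delocalises the charge; the classic chromogenic LG
a thiolate: pKₐ(RSH (a thiol)) ≈ 10.5 — moderately basic; rarely leaves without activation
CH₃CH₂O⁻: pKₐ(CH₃CH₂OH) ≈ 16 — strong base; alkoxides do not leave unassisted
tert-butoxide: pKₐ(t-BuOH) ≈ 18
Listed from poorest to best leaving group as asked.

tert-butoxide < CH₃CH₂O⁻ < a thiolate < p-nitrophenoxide < p-nitrobenzoate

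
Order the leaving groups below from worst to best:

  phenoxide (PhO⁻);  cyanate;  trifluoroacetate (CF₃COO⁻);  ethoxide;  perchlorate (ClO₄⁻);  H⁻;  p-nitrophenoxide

The more stable X⁻ (or X) is on its own — i.e. the weaker a base it is — the better a leaving group it makes.
perchlorate (ClO₄⁻): pKₐ(HClO₄) ≈ -10 — extremely weak base; rarely used for safety reasons
trifluoroacetate (CF₃COO⁻): pKₐ(CF₃COOH) ≈ 0.2
cyanate: pKₐ(HOCN) ≈ 3.5 — resonance between N and O
p-nitrophenoxide: pKₐ(p-nitrophenol) ≈ 7.2
phenoxide (PhO⁻): pKₐ(C₆H₅OH (phenol)) ≈ 10
ethoxide: pKₐ(CH₃CH₂OH) ≈ 16 — strong base; alkoxides do not leave unassisted
H⁻: pKₐ(H₂) ≈ 36 — extremely strong base; leaves only in special hydride-transfer contexts
Listed from poorest to best leaving group as asked.

H⁻ < ethoxide < phenoxide (PhO⁻) < p-nitrophenoxide < cyanate < trifluoroacetate (CF₃COO⁻) < perchlorate (ClO₄⁻)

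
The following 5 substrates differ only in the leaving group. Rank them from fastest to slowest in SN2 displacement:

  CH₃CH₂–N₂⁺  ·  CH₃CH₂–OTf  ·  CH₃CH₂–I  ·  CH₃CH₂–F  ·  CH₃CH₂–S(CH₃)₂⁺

With the same alkyl group throughout, only the leaving group differentiates the rates.
Rank by basicity of the departing species: weakest base leaves most easily.
CH₃CH₂–N₂⁺ loses N₂: no meaningful conjugate acid; N₂ departs as an exceptionally stable neutral molecule
CH₃CH₂–OTf loses OTf⁻: pKₐ(CF₃SO₃H (triflic acid)) ≈ -14
CH₃CH₂–I loses I⁻: pKₐ(HI) ≈ -10
CH₃CH₂–S(CH₃)₂⁺ loses SR'₂: pKₐ(R'₂SH⁺) ≈ -7
CH₃CH₂–F loses F⁻: pKₐ(HF) ≈ 3.2

CH₃CH₂–N₂⁺ > CH₃CH₂–OTf > CH₃CH₂–I > CH₃CH₂–S(CH₃)₂⁺ > CH₃CH₂–F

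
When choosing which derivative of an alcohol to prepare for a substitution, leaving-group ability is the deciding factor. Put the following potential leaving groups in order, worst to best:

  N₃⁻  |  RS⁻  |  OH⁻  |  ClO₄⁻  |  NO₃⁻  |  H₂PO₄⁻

ClO₄⁻: pKₐ(HClO₄) ≈ -10 — extremely weak base; rarely used for safety reasons
NO₃⁻: pKₐ(HNO₃) ≈ -1.3 — resonance-delocalised over three oxygens
H₂PO₄⁻: pKₐ(H₃PO₄) ≈ 2.1 — moderate base; biological leaving group after further activation
N₃⁻: pKₐ(HN₃) ≈ 4.7
RS⁻: pKₐ(RSH (a thiol)) ≈ 10.5
OH⁻: pKₐ(H₂O) ≈ 15.7
The question asks for worst first, so the sequence is read in increasing leaving-group ability.

OH⁻ < RS⁻ < N₃⁻ < H₂PO₄⁻ < NO₃⁻ < ClO₄⁻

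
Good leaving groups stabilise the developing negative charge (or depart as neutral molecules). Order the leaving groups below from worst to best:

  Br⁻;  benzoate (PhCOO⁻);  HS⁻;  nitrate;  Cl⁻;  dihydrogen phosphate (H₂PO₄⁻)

Rank by basicity of the departing species: weakest base leaves most easily.
Br⁻: pKₐ(HBr) ≈ -9
Cl⁻: pKₐ(HCl) ≈ -7 — moderately weak base
nitrate: pKₐ(HNO₃) ≈ -1.3 — resonance-delocalised over three oxygens
dihydrogen phosphate (H₂PO₄⁻): pKₐ(H₃PO₄) ≈ 2.1 — moderate base; biological leaving group after further activation
benzoate (PhCOO⁻): pKₐ(C₆H₅COOH) ≈ 4.2 — aryl carboxylate
HS⁻: pKₐ(H₂S) ≈ 7 — larger and more polarisable than the oxygen analogue
The question asks for worst first, so the sequence is read in increasing leaving-group ability.

HS⁻ < benzoate (PhCOO⁻) < dihydrogen phosphate (H₂PO₄⁻) < nitrate < Cl⁻ < Br⁻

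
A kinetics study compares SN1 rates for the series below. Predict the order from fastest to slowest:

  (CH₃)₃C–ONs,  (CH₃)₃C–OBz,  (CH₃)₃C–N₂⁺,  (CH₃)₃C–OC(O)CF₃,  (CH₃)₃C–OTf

(CH₃)₃C–N₂⁺ > (CH₃)₃C–OTf > (CH₃)₃C–ONs > (CH₃)₃C–OC(O)CF₃ > (CH₃)₃C–OBz

Identical carbon frameworks mean the comparison reduces to leaving-group quality.
A good leaving group is a weak base: the lower the pKₐ of its conjugate acid, the more readily it departs.
(CH₃)₃C–N₂⁺ loses N₂: no meaningful conjugate acid; N₂ departs as an exceptionally stable neutral molecule
(CH₃)₃C–OTf loses OTf⁻: pKₐ(CF₃SO₃H (triflic acid)) ≈ -14
(CH₃)₃C–ONs loses ONs⁻: pKₐ(p-O₂NC₆H₄SO₃H) ≈ -3.5
(CH₃)₃C–OC(O)CF₃ loses CF₃COO⁻: pKₐ(CF₃COOH) ≈ 0.2
(CH₃)₃C–OBz loses PhCOO⁻: pKₐ(C₆H₅COOH) ≈ 4.2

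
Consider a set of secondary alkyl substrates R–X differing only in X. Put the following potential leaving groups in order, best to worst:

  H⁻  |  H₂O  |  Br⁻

Br⁻ > H₂O > H⁻

The more stable X⁻ (or X) is on its own — i.e. the weaker a base it is — the better a leaving group it makes.
Br⁻: pKₐ(HBr) ≈ -9 — weak base; good leaving group
H₂O: pKₐ(H₃O⁺) ≈ -1.7
H⁻: pKₐ(H₂) ≈ 36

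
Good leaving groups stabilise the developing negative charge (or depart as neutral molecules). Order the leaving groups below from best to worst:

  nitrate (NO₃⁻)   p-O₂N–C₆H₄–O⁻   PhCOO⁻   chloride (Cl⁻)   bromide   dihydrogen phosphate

bromide > chloride (Cl⁻) > nitrate (NO₃⁻) > dihydrogen phosphate > PhCOO⁻ > p-O₂N–C₆H₄–O⁻

The more stable X⁻ (or X) is on its own — i.e. the weaker a base it is — the better a leaving group it makes.
bromide: pKₐ(HBr) ≈ -9 — weak base; good leaving group
chloride (Cl⁻): pKₐ(HCl) ≈ -7 — moderately weak base
nitrate (NO₃⁻): pKₐ(HNO₃) ≈ -1.3
dihydrogen phosphate: pKₐ(H₃PO₄) ≈ 2.1 — moderate base; biological leaving group after further activation
PhCOO⁻: pKₐ(C₆H₅COOH) ≈ 4.2
p-O₂N–C₆H₄–O⁻: pKₐ(p-nitrophenol) ≈ 7.2 — nitro group delocalises the charge; the classic chromogenic LG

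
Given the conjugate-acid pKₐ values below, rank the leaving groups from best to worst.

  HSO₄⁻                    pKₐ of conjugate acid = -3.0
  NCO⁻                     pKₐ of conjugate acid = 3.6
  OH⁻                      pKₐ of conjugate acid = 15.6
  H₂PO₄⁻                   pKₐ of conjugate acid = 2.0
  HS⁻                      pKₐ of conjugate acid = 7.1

Lower conjugate-acid pKₐ ⇒ weaker base ⇒ better leaving group.
Sorting by the given values: HSO₄⁻ (-3.0), H₂PO₄⁻ (2.0), NCO⁻ (3.6), HS⁻ (7.1), OH⁻ (15.6).

HSO₄⁻ > H₂PO₄⁻ > NCO⁻ > HS⁻ > OH⁻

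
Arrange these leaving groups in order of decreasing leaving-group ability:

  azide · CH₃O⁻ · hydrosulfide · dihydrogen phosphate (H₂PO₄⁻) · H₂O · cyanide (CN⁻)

The more stable X⁻ (or X) is on its own — i.e. the weaker a base it is — the better a leaving group it makes.
H₂O: pKₐ(H₃O⁺) ≈ -1.7
dihydrogen phosphate (H₂PO₄⁻): pKₐ(H₃PO₄) ≈ 2.1 — moderate base; biological leaving group after further activation
azide: pKₐ(HN₃) ≈ 4.7
hydrosulfide: pKₐ(H₂S) ≈ 7
cyanide (CN⁻): pKₐ(HCN) ≈ 9.2 — sp carbon stabilises the charge somewhat, but still a poor LG
CH₃O⁻: pKₐ(CH₃OH) ≈ 15.5

H₂O > dihydrogen phosphate (H₂PO₄⁻) > azide > hydrosulfide > cyanide (CN⁻) > CH₃O⁻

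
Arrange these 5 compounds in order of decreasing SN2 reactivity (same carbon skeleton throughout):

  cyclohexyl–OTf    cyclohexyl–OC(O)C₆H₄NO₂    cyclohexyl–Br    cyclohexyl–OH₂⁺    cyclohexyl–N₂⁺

The skeletons are identical, so relative rate is governed entirely by leaving-group ability.
Leaving-group ability tracks the stability of the departed species; conjugate-acid pKₐ is the usual yardstick (lower pKₐ → better LG).
cyclohexyl–N₂⁺ loses N₂: no meaningful conjugate acid; N₂ departs as an exceptionally stable neutral molecule
cyclohexyl–OTf loses OTf⁻: pKₐ(CF₃SO₃H (triflic acid)) ≈ -14
cyclohexyl–Br loses Br⁻: pKₐ(HBr) ≈ -9
cyclohexyl–OH₂⁺ loses H₂O: pKₐ(H₃O⁺) ≈ -1.7
cyclohexyl–OC(O)C₆H₄NO₂ loses p-O₂N–C₆H₄–COO⁻: pKₐ(p-nitrobenzoic acid) ≈ 3.4

cyclohexyl–N₂⁺ > cyclohexyl–OTf > cyclohexyl–Br > cyclohexyl–OH₂⁺ > cyclohexyl–OC(O)C₆H₄NO₂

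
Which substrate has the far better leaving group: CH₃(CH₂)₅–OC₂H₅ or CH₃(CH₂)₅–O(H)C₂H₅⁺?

CH₃(CH₂)₅–O(H)C₂H₅⁺

From CH₃(CH₂)₅–OC₂H₅ the departing group would be CH₃CH₂O⁻ (pKₐ(CH₃CH₂OH) ≈ 16). Strong base; alkoxides do not leave unassisted.
From CH₃(CH₂)₅–O(H)C₂H₅⁺ the leaving group is R'OH (pKₐ(R'OH₂⁺) ≈ -2.4). Neutral; leaves from a protonated ether (an oxonium ion, R–O(H)R'⁺).
(In practice CH₃(CH₂)₅–O(H)C₂H₅⁺ is made from CH₃(CH₂)₅–OC₂H₅ by protonation with concentrated HBr, allowing neutral ethanol, rather than ethoxide, to depart.)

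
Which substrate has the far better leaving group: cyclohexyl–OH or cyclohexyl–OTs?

cyclohexyl–OTs

From cyclohexyl–OH the departing group would be OH⁻ (pKₐ(H₂O) ≈ 15.7). Strong base; essentially never leaves without prior activation.
From cyclohexyl–OTs the leaving group is OTs⁻ (pKₐ(p-CH₃C₆H₄SO₃H (TsOH)) ≈ -2.8). Resonance-delocalised arenesulfonate.
(In practice cyclohexyl–OTs is made from cyclohexyl–OH by treatment with TsCl / pyridine, converting the hydroxyl into a tosylate.)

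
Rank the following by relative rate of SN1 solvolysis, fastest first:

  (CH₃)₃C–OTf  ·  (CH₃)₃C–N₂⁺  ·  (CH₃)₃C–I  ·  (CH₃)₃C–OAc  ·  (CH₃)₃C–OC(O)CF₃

Same R in every case — rank the leaving groups.
Leaving-group ability tracks the stability of the departed species; conjugate-acid pKₐ is the usual yardstick (lower pKₐ → better LG).
(CH₃)₃C–N₂⁺ loses N₂: no meaningful conjugate acid; N₂ departs as an exceptionally stable neutral molecule
(CH₃)₃C–OTf loses OTf⁻: pKₐ(CF₃SO₃H (triflic acid)) ≈ -14
(CH₃)₃C–I loses I⁻: pKₐ(HI) ≈ -10
(CH₃)₃C–OC(O)CF₃ loses CF₃COO⁻: pKₐ(CF₃COOH) ≈ 0.2
(CH₃)₃C–OAc loses AcO⁻: pKₐ(CH₃COOH) ≈ 4.8

(CH₃)₃C–N₂⁺ > (CH₃)₃C–OTf > (CH₃)₃C–I > (CH₃)₃C–OC(O)CF₃ > (CH₃)₃C–OAc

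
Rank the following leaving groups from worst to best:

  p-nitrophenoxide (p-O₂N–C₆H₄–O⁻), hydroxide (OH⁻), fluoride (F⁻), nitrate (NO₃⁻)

hydroxide (OH⁻) < p-nitrophenoxide (p-O₂N–C₆H₄–O⁻) < fluoride (F⁻) < nitrate (NO₃⁻)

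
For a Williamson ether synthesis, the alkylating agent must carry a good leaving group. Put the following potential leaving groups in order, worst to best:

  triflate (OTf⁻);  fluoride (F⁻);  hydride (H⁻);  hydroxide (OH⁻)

hydride (H⁻) < hydroxide (OH⁻) < fluoride (F⁻) < triflate (OTf⁻)

The more stable X⁻ (or X) is on its own — i.e. the weaker a base it is — the better a leaving group it makes.
triflate (OTf⁻): pKₐ(CF₃SO₃H (triflic acid)) ≈ -14
fluoride (F⁻): pKₐ(HF) ≈ 3.2
hydroxide (OH⁻): pKₐ(H₂O) ≈ 15.7
hydride (H⁻): pKₐ(H₂) ≈ 36
Reversing gives the worst-to-best order requested.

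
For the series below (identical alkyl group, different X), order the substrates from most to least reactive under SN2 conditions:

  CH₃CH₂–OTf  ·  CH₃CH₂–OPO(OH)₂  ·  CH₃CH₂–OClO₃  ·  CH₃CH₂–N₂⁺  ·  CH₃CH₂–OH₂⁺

Identical carbon frameworks mean the comparison reduces to leaving-group quality.
Rank by basicity of the departing species: weakest base leaves most easily.
CH₃CH₂–N₂⁺ loses N₂: no meaningful conjugate acid; N₂ departs as an exceptionally stable neutral molecule
CH₃CH₂–OTf loses OTf⁻: pKₐ(CF₃SO₃H (triflic acid)) ≈ -14
CH₃CH₂–OClO₃ loses ClO₄⁻: pKₐ(HClO₄) ≈ -10
CH₃CH₂–OH₂⁺ loses H₂O: pKₐ(H₃O⁺) ≈ -1.7
CH₃CH₂–OPO(OH)₂ loses H₂PO₄⁻: pKₐ(H₃PO₄) ≈ 2.1

CH₃CH₂–N₂⁺ > CH₃CH₂–OTf > CH₃CH₂–OClO₃ > CH₃CH₂–OH₂⁺ > CH₃CH₂–OPO(OH)₂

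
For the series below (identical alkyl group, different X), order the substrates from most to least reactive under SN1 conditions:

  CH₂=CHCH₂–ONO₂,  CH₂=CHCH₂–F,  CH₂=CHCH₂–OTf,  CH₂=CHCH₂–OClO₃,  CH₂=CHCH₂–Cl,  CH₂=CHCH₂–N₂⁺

CH₂=CHCH₂–N₂⁺ > CH₂=CHCH₂–OTf > CH₂=CHCH₂–OClO₃ > CH₂=CHCH₂–Cl > CH₂=CHCH₂–ONO₂ > CH₂=CHCH₂–F

With the same alkyl group throughout, only the leaving group differentiates the rates.
Rank by basicity of the departing species: weakest base leaves most easily.
CH₂=CHCH₂–N₂⁺ loses N₂: no meaningful conjugate acid; N₂ departs as an exceptionally stable neutral molecule
CH₂=CHCH₂–OTf loses OTf⁻: pKₐ(CF₃SO₃H (triflic acid)) ≈ -14
CH₂=CHCH₂–OClO₃ loses ClO₄⁻: pKₐ(HClO₄) ≈ -10
CH₂=CHCH₂–Cl loses Cl⁻: pKₐ(HCl) ≈ -7
CH₂=CHCH₂–ONO₂ loses NO₃⁻: pKₐ(HNO₃) ≈ -1.3
CH₂=CHCH₂–F loses F⁻: pKₐ(HF) ≈ 3.2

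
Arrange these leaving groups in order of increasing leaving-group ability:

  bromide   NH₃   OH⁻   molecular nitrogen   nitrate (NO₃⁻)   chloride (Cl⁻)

OH⁻ < NH₃ < nitrate (NO₃⁻) < chloride (Cl⁻) < bromide < molecular nitrogen

molecular nitrogen: no meaningful conjugate acid; N₂ departs as an exceptionally stable neutral molecule
bromide: pKₐ(HBr) ≈ -9
chloride (Cl⁻): pKₐ(HCl) ≈ -7
nitrate (NO₃⁻): pKₐ(HNO₃) ≈ -1.3
NH₃: pKₐ(NH₄⁺) ≈ 9.2
OH⁻: pKₐ(H₂O) ≈ 15.7
Reversing gives the worst-to-best order requested.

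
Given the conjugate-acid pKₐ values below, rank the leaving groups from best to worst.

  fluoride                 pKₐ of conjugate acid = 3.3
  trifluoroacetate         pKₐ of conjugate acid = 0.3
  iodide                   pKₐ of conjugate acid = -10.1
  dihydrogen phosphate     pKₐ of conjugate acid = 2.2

Lower conjugate-acid pKₐ ⇒ weaker base ⇒ better leaving group.
Sorting by the given values: iodide (-10.1), trifluoroacetate (0.3), dihydrogen phosphate (2.2), fluoride (3.3).

iodide > trifluoroacetate > dihydrogen phosphate > fluoride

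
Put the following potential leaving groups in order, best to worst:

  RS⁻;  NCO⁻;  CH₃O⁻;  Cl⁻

Cl⁻ > NCO⁻ > RS⁻ > CH₃O⁻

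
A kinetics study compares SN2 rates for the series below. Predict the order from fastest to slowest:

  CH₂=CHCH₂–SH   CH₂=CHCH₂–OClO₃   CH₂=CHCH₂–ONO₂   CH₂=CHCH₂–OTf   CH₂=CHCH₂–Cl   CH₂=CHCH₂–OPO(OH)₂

CH₂=CHCH₂–OTf > CH₂=CHCH₂–OClO₃ > CH₂=CHCH₂–Cl > CH₂=CHCH₂–ONO₂ > CH₂=CHCH₂–OPO(OH)₂ > CH₂=CHCH₂–SH

With the same alkyl group throughout, only the leaving group differentiates the rates.
Leaving-group ability tracks the stability of the departed species; conjugate-acid pKₐ is the usual yardstick (lower pKₐ → better LG).
CH₂=CHCH₂–OTf loses OTf⁻: pKₐ(CF₃SO₃H (triflic acid)) ≈ -14
CH₂=CHCH₂–OClO₃ loses ClO₄⁻: pKₐ(HClO₄) ≈ -10
CH₂=CHCH₂–Cl loses Cl⁻: pKₐ(HCl) ≈ -7
CH₂=CHCH₂–ONO₂ loses NO₃⁻: pKₐ(HNO₃) ≈ -1.3
CH₂=CHCH₂–OPO(OH)₂ loses H₂PO₄⁻: pKₐ(H₃PO₄) ≈ 2.1
CH₂=CHCH₂–SH loses HS⁻: pKₐ(H₂S) ≈ 7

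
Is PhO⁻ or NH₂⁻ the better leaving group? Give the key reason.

PhO⁻ is the better leaving group.
pKₐ(C₆H₅OH (phenol)) ≈ 10 versus pKₐ(NH₃) ≈ 38: PhO⁻ is the much weaker base.
Resonance into the ring helps, but still a poor LG.

PhO⁻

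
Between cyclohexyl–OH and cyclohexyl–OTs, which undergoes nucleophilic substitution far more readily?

cyclohexyl–OTs

From cyclohexyl–OH the departing group would be OH⁻ (pKₐ(H₂O) ≈ 15.7). Strong base; essentially never leaves without prior activation.
From cyclohexyl–OTs the leaving group is OTs⁻ (pKₐ(p-CH₃C₆H₄SO₃H (TsOH)) ≈ -2.8). Resonance-delocalised arenesulfonate.
(In practice cyclohexyl–OTs is made from cyclohexyl–OH by treatment with TsCl / pyridine, converting the hydroxyl into a tosylate.)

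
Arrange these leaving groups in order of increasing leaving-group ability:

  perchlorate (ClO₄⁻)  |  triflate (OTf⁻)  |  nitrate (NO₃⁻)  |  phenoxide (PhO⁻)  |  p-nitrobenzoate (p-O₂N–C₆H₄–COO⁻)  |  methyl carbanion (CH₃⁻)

methyl carbanion (CH₃⁻) < phenoxide (PhO⁻) < p-nitrobenzoate (p-O₂N–C₆H₄–COO⁻) < nitrate (NO₃⁻) < perchlorate (ClO₄⁻) < triflate (OTf⁻)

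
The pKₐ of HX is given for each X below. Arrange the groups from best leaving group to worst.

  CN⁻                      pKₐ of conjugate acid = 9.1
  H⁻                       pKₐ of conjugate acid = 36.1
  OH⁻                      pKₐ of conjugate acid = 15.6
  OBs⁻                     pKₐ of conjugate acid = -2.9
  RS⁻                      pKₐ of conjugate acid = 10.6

OBs⁻ > CN⁻ > RS⁻ > OH⁻ > H⁻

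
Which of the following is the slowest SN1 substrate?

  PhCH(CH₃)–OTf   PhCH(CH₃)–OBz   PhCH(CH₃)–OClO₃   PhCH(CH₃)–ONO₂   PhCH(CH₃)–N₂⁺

With the same alkyl group throughout, only the leaving group differentiates the rates.
A good leaving group is a weak base: the lower the pKₐ of its conjugate acid, the more readily it departs.
PhCH(CH₃)–N₂⁺ loses N₂: no meaningful conjugate acid; N₂ departs as an exceptionally stable neutral molecule
PhCH(CH₃)–OTf loses OTf⁻: pKₐ(CF₃SO₃H (triflic acid)) ≈ -14
PhCH(CH₃)–OClO₃ loses ClO₄⁻: pKₐ(HClO₄) ≈ -10
PhCH(CH₃)–ONO₂ loses NO₃⁻: pKₐ(HNO₃) ≈ -1.3
PhCH(CH₃)–OBz loses PhCOO⁻: pKₐ(C₆H₅COOH) ≈ 4.2

PhCH(CH₃)–OBz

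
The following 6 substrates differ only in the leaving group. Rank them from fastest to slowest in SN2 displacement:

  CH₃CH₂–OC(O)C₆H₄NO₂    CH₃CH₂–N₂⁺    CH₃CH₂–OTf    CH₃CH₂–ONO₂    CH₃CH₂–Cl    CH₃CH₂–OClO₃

Identical carbon frameworks mean the comparison reduces to leaving-group quality.
Rank by basicity of the departing species: weakest base leaves most easily.
CH₃CH₂–N₂⁺ loses N₂: no meaningful conjugate acid; N₂ departs as an exceptionally stable neutral molecule
CH₃CH₂–OTf loses OTf⁻: pKₐ(CF₃SO₃H (triflic acid)) ≈ -14
CH₃CH₂–OClO₃ loses ClO₄⁻: pKₐ(HClO₄) ≈ -10
CH₃CH₂–Cl loses Cl⁻: pKₐ(HCl) ≈ -7
CH₃CH₂–ONO₂ loses NO₃⁻: pKₐ(HNO₃) ≈ -1.3
CH₃CH₂–OC(O)C₆H₄NO₂ loses p-O₂N–C₆H₄–COO⁻: pKₐ(p-nitrobenzoic acid) ≈ 3.4

CH₃CH₂–N₂⁺ > CH₃CH₂–OTf > CH₃CH₂–OClO₃ > CH₃CH₂–Cl > CH₃CH₂–ONO₂ > CH₃CH₂–OC(O)C₆H₄NO₂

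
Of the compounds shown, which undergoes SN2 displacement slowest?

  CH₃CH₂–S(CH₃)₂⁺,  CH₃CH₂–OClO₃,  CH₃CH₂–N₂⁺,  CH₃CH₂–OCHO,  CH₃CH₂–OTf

CH₃CH₂–OCHO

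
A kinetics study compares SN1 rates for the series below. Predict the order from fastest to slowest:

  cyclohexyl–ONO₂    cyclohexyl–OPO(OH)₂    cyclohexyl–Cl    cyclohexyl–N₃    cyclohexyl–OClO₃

cyclohexyl–OClO₃ > cyclohexyl–Cl > cyclohexyl–ONO₂ > cyclohexyl–OPO(OH)₂ > cyclohexyl–N₃

Same R in every case — rank the leaving groups.
Rank by basicity of the departing species: weakest base leaves most easily.
cyclohexyl–OClO₃ loses ClO₄⁻: pKₐ(HClO₄) ≈ -10
cyclohexyl–Cl loses Cl⁻: pKₐ(HCl) ≈ -7
cyclohexyl–ONO₂ loses NO₃⁻: pKₐ(HNO₃) ≈ -1.3
cyclohexyl–OPO(OH)₂ loses H₂PO₄⁻: pKₐ(H₃PO₄) ≈ 2.1
cyclohexyl–N₃ loses N₃⁻: pKₐ(HN₃) ≈ 4.7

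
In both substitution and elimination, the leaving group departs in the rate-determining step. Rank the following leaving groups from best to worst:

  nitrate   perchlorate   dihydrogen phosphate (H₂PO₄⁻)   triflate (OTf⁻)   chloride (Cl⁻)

triflate (OTf⁻) > perchlorate > chloride (Cl⁻) > nitrate > dihydrogen phosphate (H₂PO₄⁻)

triflate (OTf⁻): pKₐ(CF₃SO₃H (triflic acid)) ≈ -14
perchlorate: pKₐ(HClO₄) ≈ -10 — extremely weak base; rarely used for safety reasons
chloride (Cl⁻): pKₐ(HCl) ≈ -7
nitrate: pKₐ(HNO₃) ≈ -1.3
dihydrogen phosphate (H₂PO₄⁻): pKₐ(H₃PO₄) ≈ 2.1 — moderate base; biological leaving group after further activation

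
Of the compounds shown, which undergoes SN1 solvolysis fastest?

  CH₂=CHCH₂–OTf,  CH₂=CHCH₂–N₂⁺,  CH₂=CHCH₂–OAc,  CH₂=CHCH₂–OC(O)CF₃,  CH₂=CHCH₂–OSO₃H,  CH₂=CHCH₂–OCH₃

The skeletons are identical, so relative rate is governed entirely by leaving-group ability.
Leaving-group ability tracks the stability of the departed species; conjugate-acid pKₐ is the usual yardstick (lower pKₐ → better LG).
CH₂=CHCH₂–N₂⁺ loses N₂: no meaningful conjugate acid; N₂ departs as an exceptionally stable neutral molecule
CH₂=CHCH₂–OTf loses OTf⁻: pKₐ(CF₃SO₃H (triflic acid)) ≈ -14
CH₂=CHCH₂–OSO₃H loses HSO₄⁻: pKₐ(H₂SO₄) ≈ -3
CH₂=CHCH₂–OC(O)CF₃ loses CF₃COO⁻: pKₐ(CF₃COOH) ≈ 0.2
CH₂=CHCH₂–OAc loses AcO⁻: pKₐ(CH₃COOH) ≈ 4.8
CH₂=CHCH₂–OCH₃ loses CH₃O⁻: pKₐ(CH₃OH) ≈ 15.5

CH₂=CHCH₂–N₂⁺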